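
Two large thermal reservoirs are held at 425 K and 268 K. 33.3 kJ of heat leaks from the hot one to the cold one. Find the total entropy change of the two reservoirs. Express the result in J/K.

ΔS_hot = −Q/T_H = −33300/425 = -78.353 J/K and ΔS_cold = +Q/T_C = 33300/268 = 124.25 J/K.
ΔS_total = -78.353 + 124.25 = 45.9 J/K, positive as the second law requires.

ΔS_total = 45.9 J/K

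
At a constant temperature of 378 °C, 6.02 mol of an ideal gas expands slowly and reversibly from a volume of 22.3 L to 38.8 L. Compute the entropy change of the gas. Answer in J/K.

For an isothermal ideal gas ΔS_gas = nR ln(V₂/V₁) = 6.02 × 8.314 × ln(38.8/22.3) = 27.7 J/K.

ΔS_gas = 27.7 J/K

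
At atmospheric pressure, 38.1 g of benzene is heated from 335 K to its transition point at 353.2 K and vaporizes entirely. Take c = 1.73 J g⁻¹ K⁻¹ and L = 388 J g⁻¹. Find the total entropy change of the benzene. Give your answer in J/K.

Warming step: ΔS₁ = m c ln(T_tr/T_i) = 38.1 × 1.73 × ln(353.2/335) = 3.487 J/K.
Phase change: ΔS₂ = +mL/T_tr = 38.1 × 388 / 353.2 = 41.85 J/K.
ΔS_total = (3.487) + (41.85) = 45.3 J/K.

ΔS = 45.3 J/K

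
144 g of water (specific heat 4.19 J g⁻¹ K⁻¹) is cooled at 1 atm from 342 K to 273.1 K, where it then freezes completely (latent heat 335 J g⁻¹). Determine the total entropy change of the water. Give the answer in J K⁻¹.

Cooling step: ΔS₁ = m c ln(T_tr/T_i) = 144 × 4.19 × ln(273.1/342) = -135.7 J/K.
Phase change: ΔS₂ = −mL/T_tr = −144 × 335 / 273.1 = -176.6 J/K.
ΔS_total = (-135.7) + (-176.6) = -312 J/K.

ΔS = -312 J/K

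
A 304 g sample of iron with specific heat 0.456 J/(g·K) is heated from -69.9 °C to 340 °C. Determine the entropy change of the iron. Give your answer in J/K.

ΔS = 153 J/K

In kelvin: T₁ = 203.25 K, T₂ = 613.15 K. ΔS = ∫dQ_rev/T = m c ln(T₂/T₁) = 304 × 0.456 × ln(613.15/203.25) = 153 J/K.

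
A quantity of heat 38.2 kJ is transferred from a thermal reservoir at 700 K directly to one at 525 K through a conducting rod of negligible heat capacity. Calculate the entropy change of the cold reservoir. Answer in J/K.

ΔS_cold = 72.8 J/K

The cold reservoir gains heat Q, so ΔS_cold = +Q/T_C = 38200/525 = 72.8 J/K.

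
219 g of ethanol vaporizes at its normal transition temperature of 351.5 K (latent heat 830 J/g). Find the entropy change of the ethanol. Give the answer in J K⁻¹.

ΔS = 517 J/K

Heat absorbed by the substance: Q = mL = 219 × 830 = 181770 J.
At constant T, ΔS = Q_rev/T = 181770 / 351.5 = 517 J/K.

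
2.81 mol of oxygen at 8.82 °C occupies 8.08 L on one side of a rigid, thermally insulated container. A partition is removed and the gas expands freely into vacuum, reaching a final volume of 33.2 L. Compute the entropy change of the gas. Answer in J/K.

ΔS_gas = 33 J/K

No heat is exchanged and no work is done, so the ideal-gas temperature stays constant.
Entropy is a state function; using a reversible isothermal path, ΔS_gas = nR ln(V₂/V₁) = 2.81 × 8.314 × ln(33.2/8.08) = 33 J/K.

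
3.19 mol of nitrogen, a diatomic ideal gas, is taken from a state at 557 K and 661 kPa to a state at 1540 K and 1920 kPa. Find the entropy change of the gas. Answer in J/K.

ΔS = nC_p ln(T₂/T₁) − nR ln(P₂/P₁), with C_p = 7R/2 = 29.1 J mol⁻¹ K⁻¹ for a diatomic ideal gas.
ΔS = 3.19 × [29.1 × ln(1540/557) − 8.314 × ln(1920/661)] = 66.1 J/K.

ΔS = 66.1 J/K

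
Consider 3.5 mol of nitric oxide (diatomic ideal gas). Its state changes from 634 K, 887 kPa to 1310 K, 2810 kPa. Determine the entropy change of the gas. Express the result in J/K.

ΔS = 40.4 J/K

ΔS = nC_p ln(T₂/T₁) − nR ln(P₂/P₁), with C_p = 7R/2 = 29.1 J mol⁻¹ K⁻¹ for a diatomic ideal gas.
ΔS = 3.5 × [29.1 × ln(1310/634) − 8.314 × ln(2810/887)] = 40.4 J/K.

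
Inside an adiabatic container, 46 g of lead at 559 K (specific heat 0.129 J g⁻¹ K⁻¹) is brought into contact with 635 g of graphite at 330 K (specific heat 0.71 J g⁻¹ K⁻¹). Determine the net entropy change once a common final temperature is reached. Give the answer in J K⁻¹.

ΔS_total = 0.972 J/K

Energy balance: T_f = (m₁c₁T₁ + m₂c₂T₂)/(m₁c₁ + m₂c₂) = 332.97 K.
ΔS₁ = m₁c₁ ln(T_f/T₁) = 5.934 × ln(332.97/559) = -3.074 J/K.
ΔS₂ = m₂c₂ ln(T_f/T₂) = 450.85 × ln(332.97/330) = 4.046 J/K.
ΔS_total = -3.074 + 4.046 = 0.972 J/K.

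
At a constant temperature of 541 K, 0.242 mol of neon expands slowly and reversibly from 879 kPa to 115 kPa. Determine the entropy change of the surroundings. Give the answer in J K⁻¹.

ΔS_surr = -4.09 J/K

For an isothermal ideal gas ΔS_gas = nR ln(P₁/P₂) = 0.242 × 8.314 × ln(879/115) = 4.09 J/K.
The process is reversible, so ΔS_surr = −ΔS_gas = -4.09 J/K and ΔS_universe = 0.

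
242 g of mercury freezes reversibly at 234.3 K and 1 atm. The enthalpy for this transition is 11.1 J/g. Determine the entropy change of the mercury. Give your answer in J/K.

ΔS = -11.5 J/K

Heat released by the substance: Q = −mL = −242 × 11.1 = −2686.2 J.
At constant T, ΔS = Q_rev/T = −2686.2 / 234.3 = -11.5 J/K.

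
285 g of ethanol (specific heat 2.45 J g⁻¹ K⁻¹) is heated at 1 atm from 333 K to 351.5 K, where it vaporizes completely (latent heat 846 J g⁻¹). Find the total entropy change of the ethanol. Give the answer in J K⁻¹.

ΔS = 724 J/K

Warming step: ΔS₁ = m c ln(T_tr/T_i) = 285 × 2.45 × ln(351.5/333) = 37.75 J/K.
Phase change: ΔS₂ = +mL/T_tr = 285 × 846 / 351.5 = 685.9 J/K.
ΔS_total = (37.75) + (685.9) = 724 J/K.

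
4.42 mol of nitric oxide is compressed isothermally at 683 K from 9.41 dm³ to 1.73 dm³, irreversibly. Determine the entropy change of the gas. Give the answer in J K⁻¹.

Entropy is a state function, so ΔS_gas depends only on the end states.
For an isothermal ideal gas ΔS_gas = nR ln(V₂/V₁) = 4.42 × 8.314 × ln(1.73/9.41) = -62.2 J/K.

ΔS_gas = -62.2 J/K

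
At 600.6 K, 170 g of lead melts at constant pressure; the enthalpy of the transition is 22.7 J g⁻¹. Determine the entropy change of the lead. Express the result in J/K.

ΔS = 6.43 J/K

Heat absorbed by the substance: Q = mL = 170 × 22.7 = 3859 J.
At constant T, ΔS = Q_rev/T = 3859 / 600.6 = 6.43 J/K.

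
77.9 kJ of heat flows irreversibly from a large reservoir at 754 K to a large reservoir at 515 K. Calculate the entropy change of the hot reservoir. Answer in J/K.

The hot reservoir loses heat Q, so ΔS_hot = −Q/T_H = −77900/754 = -103 J/K.

ΔS_hot = -103 J/K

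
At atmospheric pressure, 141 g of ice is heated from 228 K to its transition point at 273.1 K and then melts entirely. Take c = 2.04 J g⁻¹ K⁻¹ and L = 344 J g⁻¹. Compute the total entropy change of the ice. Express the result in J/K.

Warming step: ΔS₁ = m c ln(T_tr/T_i) = 141 × 2.04 × ln(273.1/228) = 51.92 J/K.
Phase change: ΔS₂ = +mL/T_tr = 141 × 344 / 273.1 = 177.6 J/K.
ΔS_total = (51.92) + (177.6) = 230 J/K.

ΔS = 230 J/K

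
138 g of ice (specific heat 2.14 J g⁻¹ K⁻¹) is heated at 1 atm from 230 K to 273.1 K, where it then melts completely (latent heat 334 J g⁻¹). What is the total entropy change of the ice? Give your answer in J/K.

ΔS = 219 J/K

Warming step: ΔS₁ = m c ln(T_tr/T_i) = 138 × 2.14 × ln(273.1/230) = 50.724 J/K.
Phase change: ΔS₂ = +mL/T_tr = 138 × 334 / 273.1 = 168.77 J/K.
ΔS_total = (50.724) + (168.77) = 219 J/K.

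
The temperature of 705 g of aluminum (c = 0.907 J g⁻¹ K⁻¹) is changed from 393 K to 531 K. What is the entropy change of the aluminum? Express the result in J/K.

ΔS = ∫dQ_rev/T = m c ln(T₂/T₁) = 705 × 0.907 × ln(531/393) = 192 J/K.

ΔS = 192 J/K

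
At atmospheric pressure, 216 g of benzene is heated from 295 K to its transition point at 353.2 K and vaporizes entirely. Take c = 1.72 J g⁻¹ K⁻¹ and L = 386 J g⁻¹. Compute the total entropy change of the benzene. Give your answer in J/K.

Warming step: ΔS₁ = m c ln(T_tr/T_i) = 216 × 1.72 × ln(353.2/295) = 66.9 J/K.
Phase change: ΔS₂ = +mL/T_tr = 216 × 386 / 353.2 = 236.1 J/K.
ΔS_total = (66.9) + (236.1) = 303 J/K.

ΔS = 303 J/K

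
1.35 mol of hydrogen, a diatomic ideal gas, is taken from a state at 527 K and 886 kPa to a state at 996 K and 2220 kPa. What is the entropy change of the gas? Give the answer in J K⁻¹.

ΔS = 14.7 J/K

ΔS = nC_p ln(T₂/T₁) − nR ln(P₂/P₁), with C_p = 7R/2 = 29.1 J mol⁻¹ K⁻¹ for a diatomic ideal gas.
ΔS = 1.35 × [29.1 × ln(996/527) − 8.314 × ln(2220/886)] = 14.7 J/K.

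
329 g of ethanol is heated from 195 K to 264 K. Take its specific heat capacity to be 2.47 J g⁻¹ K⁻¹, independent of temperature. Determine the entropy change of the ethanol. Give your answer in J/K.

ΔS = ∫dQ_rev/T = m c ln(T₂/T₁) = 329 × 2.47 × ln(264/195) = 246 J/K.

ΔS = 246 J/K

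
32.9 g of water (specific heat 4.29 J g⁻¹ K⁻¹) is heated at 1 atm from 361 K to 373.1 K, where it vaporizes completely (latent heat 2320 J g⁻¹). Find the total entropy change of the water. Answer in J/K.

Warming step: ΔS₁ = m c ln(T_tr/T_i) = 32.9 × 4.29 × ln(373.1/361) = 4.653 J/K.
Phase change: ΔS₂ = +mL/T_tr = 32.9 × 2320 / 373.1 = 204.6 J/K.
ΔS_total = (4.653) + (204.6) = 209 J/K.

ΔS = 209 J/K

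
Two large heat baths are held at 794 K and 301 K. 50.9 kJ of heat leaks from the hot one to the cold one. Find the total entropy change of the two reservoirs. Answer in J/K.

ΔS_hot = −Q/T_H = −50900/794 = -64.11 J/K and ΔS_cold = +Q/T_C = 50900/301 = 169.1 J/K.
ΔS_total = -64.11 + 169.1 = 105 J/K, positive as the second law requires.

ΔS_total = 105 J/K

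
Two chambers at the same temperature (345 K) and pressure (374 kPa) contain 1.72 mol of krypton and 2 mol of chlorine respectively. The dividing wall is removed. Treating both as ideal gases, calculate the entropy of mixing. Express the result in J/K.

ΔS_mix = 21.4 J/K

Mole fractions: x_A = 1.72/3.72 = 0.462, x_B = 0.538.
ΔS_mix = −R(n_A ln x_A + n_B ln x_B) = −8.314 × (1.72 ln 0.462 + 2 ln 0.538) = 21.4 J/K.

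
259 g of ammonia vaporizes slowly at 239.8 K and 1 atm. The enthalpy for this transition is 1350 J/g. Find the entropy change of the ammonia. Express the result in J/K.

ΔS = 1460 J/K

Heat absorbed by the substance: Q = mL = 259 × 1350 = 349650 J.
At constant T, ΔS = Q_rev/T = 349650 / 239.8 = 1460 J/K.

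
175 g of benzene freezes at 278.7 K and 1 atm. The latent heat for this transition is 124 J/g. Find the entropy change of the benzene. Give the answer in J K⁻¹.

Heat released by the substance: Q = −mL = −175 × 124 = −21700 J.
At constant T, ΔS = Q_rev/T = −21700 / 278.7 = -77.9 J/K.

ΔS = -77.9 J/K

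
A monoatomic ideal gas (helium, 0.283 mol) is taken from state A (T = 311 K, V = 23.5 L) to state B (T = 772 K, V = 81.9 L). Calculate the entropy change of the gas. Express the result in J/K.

ΔS = 6.15 J/K

Entropy is a state function: ΔS = nC_V ln(T₂/T₁) + nR ln(V₂/V₁), with C_V = 3R/2 = 12.47 J mol⁻¹ K⁻¹ for a monoatomic ideal gas.
ΔS = 0.283 × [12.47 × ln(772/311) + 8.314 × ln(81.9/23.5)] = 6.15 J/K.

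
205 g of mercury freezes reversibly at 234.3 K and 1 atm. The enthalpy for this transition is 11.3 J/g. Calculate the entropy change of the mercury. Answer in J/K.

Heat released by the substance: Q = −mL = −205 × 11.3 = −2316.5 J.
At constant T, ΔS = Q_rev/T = −2316.5 / 234.3 = -9.89 J/K.

ΔS = -9.89 J/K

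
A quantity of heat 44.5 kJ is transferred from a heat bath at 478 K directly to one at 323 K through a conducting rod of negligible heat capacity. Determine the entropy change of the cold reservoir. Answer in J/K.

The cold reservoir gains heat Q, so ΔS_cold = +Q/T_C = 44500/323 = 138 J/K.

ΔS_cold = 138 J/K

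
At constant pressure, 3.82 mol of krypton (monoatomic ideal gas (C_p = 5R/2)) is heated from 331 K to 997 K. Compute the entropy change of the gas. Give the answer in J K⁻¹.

ΔS = 87.5 J/K

At constant pressure, ΔS = nC_p ln(T₂/T₁) with C_p = 5R/2 = 20.79 J mol⁻¹ K⁻¹.
ΔS = 3.82 × 20.79 × ln(997/331) = 87.5 J/K.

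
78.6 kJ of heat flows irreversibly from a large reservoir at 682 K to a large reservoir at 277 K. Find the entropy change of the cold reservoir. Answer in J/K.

ΔS_cold = 284 J/K

The cold reservoir gains heat Q, so ΔS_cold = +Q/T_C = 78600/277 = 284 J/K.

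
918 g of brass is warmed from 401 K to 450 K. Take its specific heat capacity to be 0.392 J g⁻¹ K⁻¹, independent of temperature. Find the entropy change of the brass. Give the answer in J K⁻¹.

ΔS = 41.5 J/K

ΔS = ∫dQ_rev/T = m c ln(T₂/T₁) = 918 × 0.392 × ln(450/401) = 41.5 J/K.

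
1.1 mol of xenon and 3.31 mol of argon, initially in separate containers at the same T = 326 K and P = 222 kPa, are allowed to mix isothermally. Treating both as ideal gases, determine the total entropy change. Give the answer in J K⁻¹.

ΔS_mix = 20.6 J/K

Mole fractions: x_A = 1.1/4.41 = 0.249, x_B = 0.751.
ΔS_mix = −R(n_A ln x_A + n_B ln x_B) = −8.314 × (1.1 ln 0.249 + 3.31 ln 0.751) = 20.6 J/K.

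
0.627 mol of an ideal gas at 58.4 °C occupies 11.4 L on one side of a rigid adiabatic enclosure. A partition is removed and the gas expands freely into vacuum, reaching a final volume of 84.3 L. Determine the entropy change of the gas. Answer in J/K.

For an ideal gas in free expansion Q = 0 and W = 0, so T is unchanged.
Entropy is a state function; using a reversible isothermal path, ΔS_gas = nR ln(V₂/V₁) = 0.627 × 8.314 × ln(84.3/11.4) = 10.4 J/K.

ΔS_gas = 10.4 J/K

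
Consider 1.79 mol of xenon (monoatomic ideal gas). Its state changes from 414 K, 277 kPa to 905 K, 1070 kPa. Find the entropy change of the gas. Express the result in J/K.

ΔS = 8.99 J/K

ΔS = nC_p ln(T₂/T₁) − nR ln(P₂/P₁), with C_p = 5R/2 = 20.79 J mol⁻¹ K⁻¹ for a monoatomic ideal gas.
ΔS = 1.79 × [20.79 × ln(905/414) − 8.314 × ln(1070/277)] = 8.99 J/K.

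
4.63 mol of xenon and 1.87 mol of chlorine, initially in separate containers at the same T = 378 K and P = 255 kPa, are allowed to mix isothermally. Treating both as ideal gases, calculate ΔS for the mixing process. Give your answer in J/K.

ΔS_mix = 32.4 J/K

Mole fractions: x_A = 4.63/6.5 = 0.712, x_B = 0.288.
ΔS_mix = −R(n_A ln x_A + n_B ln x_B) = −8.314 × (4.63 ln 0.712 + 1.87 ln 0.288) = 32.4 J/K.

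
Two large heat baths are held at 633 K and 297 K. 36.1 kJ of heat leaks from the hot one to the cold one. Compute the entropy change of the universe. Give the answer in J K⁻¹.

ΔS_hot = −Q/T_H = −36100/633 = -57.03 J/K and ΔS_cold = +Q/T_C = 36100/297 = 121.5 J/K.
ΔS_total = -57.03 + 121.5 = 64.5 J/K, positive as the second law requires.

ΔS_total = 64.5 J/K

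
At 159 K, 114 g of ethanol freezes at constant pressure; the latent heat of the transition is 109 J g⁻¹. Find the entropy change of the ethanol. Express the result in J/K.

ΔS = -78.2 J/K

Heat released by the substance: Q = −mL = −114 × 109 = −12426 J.
At constant T, ΔS = Q_rev/T = −12426 / 159 = -78.2 J/K.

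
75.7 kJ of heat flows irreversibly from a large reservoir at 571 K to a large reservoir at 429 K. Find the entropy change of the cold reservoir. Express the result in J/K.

ΔS_cold = 176 J/K

The cold reservoir gains heat Q, so ΔS_cold = +Q/T_C = 75700/429 = 176 J/K.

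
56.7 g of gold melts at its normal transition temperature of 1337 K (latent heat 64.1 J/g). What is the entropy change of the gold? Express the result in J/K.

Heat absorbed by the substance: Q = mL = 56.7 × 64.1 = 3634.47 J.
At constant T, ΔS = Q_rev/T = 3634.47 / 1337 = 2.72 J/K.

ΔS = 2.72 J/K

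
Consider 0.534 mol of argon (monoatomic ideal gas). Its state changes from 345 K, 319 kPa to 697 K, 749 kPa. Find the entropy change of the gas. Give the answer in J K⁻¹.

ΔS = 4.02 J/K

ΔS = nC_p ln(T₂/T₁) − nR ln(P₂/P₁), with C_p = 5R/2 = 20.79 J mol⁻¹ K⁻¹ for a monoatomic ideal gas.
ΔS = 0.534 × [20.79 × ln(697/345) − 8.314 × ln(749/319)] = 4.02 J/K.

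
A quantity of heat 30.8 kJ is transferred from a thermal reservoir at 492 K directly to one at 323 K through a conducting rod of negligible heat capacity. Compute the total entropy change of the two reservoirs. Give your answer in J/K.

ΔS_hot = −Q/T_H = −30800/492 = -62.6 J/K and ΔS_cold = +Q/T_C = 30800/323 = 95.36 J/K.
ΔS_total = -62.6 + 95.36 = 32.8 J/K, positive as the second law requires.

ΔS_total = 32.8 J/K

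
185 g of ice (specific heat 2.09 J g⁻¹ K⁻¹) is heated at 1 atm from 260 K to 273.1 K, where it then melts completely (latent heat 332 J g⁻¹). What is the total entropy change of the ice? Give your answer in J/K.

Warming step: ΔS₁ = m c ln(T_tr/T_i) = 185 × 2.09 × ln(273.1/260) = 19.01 J/K.
Phase change: ΔS₂ = +mL/T_tr = 185 × 332 / 273.1 = 224.9 J/K.
ΔS_total = (19.01) + (224.9) = 244 J/K.

ΔS = 244 J/K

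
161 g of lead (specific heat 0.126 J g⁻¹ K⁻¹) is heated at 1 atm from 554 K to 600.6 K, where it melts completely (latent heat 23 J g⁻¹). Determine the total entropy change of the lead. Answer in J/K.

Warming step: ΔS₁ = m c ln(T_tr/T_i) = 161 × 0.126 × ln(600.6/554) = 1.638 J/K.
Phase change: ΔS₂ = +mL/T_tr = 161 × 23 / 600.6 = 6.166 J/K.
ΔS_total = (1.638) + (6.166) = 7.8 J/K.

ΔS = 7.8 J/K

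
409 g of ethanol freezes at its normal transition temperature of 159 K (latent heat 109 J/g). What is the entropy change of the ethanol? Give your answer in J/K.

ΔS = -280 J/K

Heat released by the substance: Q = −mL = −409 × 109 = −44581 J.
At constant T, ΔS = Q_rev/T = −44581 / 159 = -280 J/K.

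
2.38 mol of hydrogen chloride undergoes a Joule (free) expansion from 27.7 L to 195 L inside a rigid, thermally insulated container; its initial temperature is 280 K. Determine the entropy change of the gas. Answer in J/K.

For an ideal gas in free expansion Q = 0 and W = 0, so T is unchanged.
Entropy is a state function; using a reversible isothermal path, ΔS_gas = nR ln(V₂/V₁) = 2.38 × 8.314 × ln(195/27.7) = 38.6 J/K.

ΔS_gas = 38.6 J/K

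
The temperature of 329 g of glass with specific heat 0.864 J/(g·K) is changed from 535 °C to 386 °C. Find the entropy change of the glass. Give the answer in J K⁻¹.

ΔS = -57.9 J/K

In kelvin: T₁ = 808.15 K, T₂ = 659.15 K. ΔS = ∫dQ_rev/T = m c ln(T₂/T₁) = 329 × 0.864 × ln(659.15/808.15) = -57.9 J/K.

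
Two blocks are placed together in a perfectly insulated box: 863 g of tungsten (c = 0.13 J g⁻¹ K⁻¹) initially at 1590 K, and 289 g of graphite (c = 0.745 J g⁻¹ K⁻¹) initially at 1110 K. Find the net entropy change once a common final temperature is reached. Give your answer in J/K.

Energy balance: T_f = (m₁c₁T₁ + m₂c₂T₂)/(m₁c₁ + m₂c₂) = 1274.4 K.
ΔS₁ = m₁c₁ ln(T_f/T₁) = 112.19 × ln(1274.4/1590) = -24.82 J/K.
ΔS₂ = m₂c₂ ln(T_f/T₂) = 215.305 × ln(1274.4/1110) = 29.74 J/K.
ΔS_total = -24.82 + 29.74 = 4.92 J/K.

ΔS_total = 4.92 J/K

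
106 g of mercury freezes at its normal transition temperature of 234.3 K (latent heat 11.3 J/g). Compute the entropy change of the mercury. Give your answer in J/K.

Heat released by the substance: Q = −mL = −106 × 11.3 = −1197.8 J.
At constant T, ΔS = Q_rev/T = −1197.8 / 234.3 = -5.11 J/K.

ΔS = -5.11 J/K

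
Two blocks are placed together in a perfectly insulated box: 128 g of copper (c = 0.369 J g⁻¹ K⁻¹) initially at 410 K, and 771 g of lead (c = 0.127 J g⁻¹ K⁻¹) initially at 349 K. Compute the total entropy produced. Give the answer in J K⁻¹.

Energy balance: T_f = (m₁c₁T₁ + m₂c₂T₂)/(m₁c₁ + m₂c₂) = 368.85 K.
ΔS₁ = m₁c₁ ln(T_f/T₁) = 47.232 × ln(368.85/410) = -4.9956 J/K.
ΔS₂ = m₂c₂ ln(T_f/T₂) = 97.917 × ln(368.85/349) = 5.4165 J/K.
ΔS_total = -4.9956 + 5.4165 = 0.421 J/K.

ΔS_total = 0.421 J/K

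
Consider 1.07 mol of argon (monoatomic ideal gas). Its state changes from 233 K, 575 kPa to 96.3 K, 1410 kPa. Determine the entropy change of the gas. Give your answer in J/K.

ΔS = -27.6 J/K

ΔS = nC_p ln(T₂/T₁) − nR ln(P₂/P₁), with C_p = 5R/2 = 20.79 J mol⁻¹ K⁻¹ for a monoatomic ideal gas.
ΔS = 1.07 × [20.79 × ln(96.3/233) − 8.314 × ln(1410/575)] = -27.6 J/K.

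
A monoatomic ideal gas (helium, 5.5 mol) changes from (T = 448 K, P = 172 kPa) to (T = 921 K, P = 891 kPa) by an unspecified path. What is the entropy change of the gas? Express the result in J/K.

ΔS = 7.17 J/K

ΔS = nC_p ln(T₂/T₁) − nR ln(P₂/P₁), with C_p = 5R/2 = 20.79 J mol⁻¹ K⁻¹ for a monoatomic ideal gas.
ΔS = 5.5 × [20.79 × ln(921/448) − 8.314 × ln(891/172)] = 7.17 J/K.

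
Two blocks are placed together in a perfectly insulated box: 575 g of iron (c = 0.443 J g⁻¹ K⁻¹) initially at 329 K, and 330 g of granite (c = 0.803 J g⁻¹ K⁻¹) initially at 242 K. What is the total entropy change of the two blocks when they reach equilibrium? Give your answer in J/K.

Energy balance: T_f = (m₁c₁T₁ + m₂c₂T₂)/(m₁c₁ + m₂c₂) = 284.64 K.
ΔS₁ = m₁c₁ ln(T_f/T₁) = 254.725 × ln(284.64/329) = -36.892 J/K.
ΔS₂ = m₂c₂ ln(T_f/T₂) = 264.99 × ln(284.64/242) = 43.005 J/K.
ΔS_total = -36.892 + 43.005 = 6.11 J/K.

ΔS_total = 6.11 J/K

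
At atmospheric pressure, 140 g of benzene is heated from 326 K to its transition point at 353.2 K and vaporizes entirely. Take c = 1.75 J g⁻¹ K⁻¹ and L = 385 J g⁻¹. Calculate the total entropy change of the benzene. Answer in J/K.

ΔS = 172 J/K

Warming step: ΔS₁ = m c ln(T_tr/T_i) = 140 × 1.75 × ln(353.2/326) = 19.63 J/K.
Phase change: ΔS₂ = +mL/T_tr = 140 × 385 / 353.2 = 152.6 J/K.
ΔS_total = (19.63) + (152.6) = 172 J/K.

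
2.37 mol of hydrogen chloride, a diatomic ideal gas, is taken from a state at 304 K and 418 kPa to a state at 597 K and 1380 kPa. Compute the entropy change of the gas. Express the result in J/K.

ΔS = 23 J/K

ΔS = nC_p ln(T₂/T₁) − nR ln(P₂/P₁), with C_p = 7R/2 = 29.1 J mol⁻¹ K⁻¹ for a diatomic ideal gas.
ΔS = 2.37 × [29.1 × ln(597/304) − 8.314 × ln(1380/418)] = 23 J/K.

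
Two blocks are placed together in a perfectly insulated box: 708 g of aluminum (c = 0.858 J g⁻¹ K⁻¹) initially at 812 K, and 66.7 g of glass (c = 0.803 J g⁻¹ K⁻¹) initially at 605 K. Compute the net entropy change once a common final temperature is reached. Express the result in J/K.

Energy balance: T_f = (m₁c₁T₁ + m₂c₂T₂)/(m₁c₁ + m₂c₂) = 795.23 K.
ΔS₁ = m₁c₁ ln(T_f/T₁) = 607.464 × ln(795.23/812) = -12.68 J/K.
ΔS₂ = m₂c₂ ln(T_f/T₂) = 53.5601 × ln(795.23/605) = 14.64 J/K.
ΔS_total = -12.68 + 14.64 = 1.96 J/K.

ΔS_total = 1.96 J/K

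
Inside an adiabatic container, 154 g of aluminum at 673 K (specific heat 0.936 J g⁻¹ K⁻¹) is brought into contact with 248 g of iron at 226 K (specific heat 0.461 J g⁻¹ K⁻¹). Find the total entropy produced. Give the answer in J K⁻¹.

Energy balance: T_f = (m₁c₁T₁ + m₂c₂T₂)/(m₁c₁ + m₂c₂) = 475.28 K.
ΔS₁ = m₁c₁ ln(T_f/T₁) = 144.144 × ln(475.28/673) = -50.14 J/K.
ΔS₂ = m₂c₂ ln(T_f/T₂) = 114.328 × ln(475.28/226) = 84.99 J/K.
ΔS_total = -50.14 + 84.99 = 34.8 J/K.

ΔS_total = 34.8 J/K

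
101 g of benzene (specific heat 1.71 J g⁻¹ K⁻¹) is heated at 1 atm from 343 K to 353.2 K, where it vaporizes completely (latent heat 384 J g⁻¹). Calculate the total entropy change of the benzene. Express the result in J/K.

ΔS = 115 J/K

Warming step: ΔS₁ = m c ln(T_tr/T_i) = 101 × 1.71 × ln(353.2/343) = 5.061 J/K.
Phase change: ΔS₂ = +mL/T_tr = 101 × 384 / 353.2 = 109.8 J/K.
ΔS_total = (5.061) + (109.8) = 115 J/K.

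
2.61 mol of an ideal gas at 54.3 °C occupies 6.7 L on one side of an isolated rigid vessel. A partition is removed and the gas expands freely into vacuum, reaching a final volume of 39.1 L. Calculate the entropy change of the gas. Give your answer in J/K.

ΔS_gas = 38.3 J/K

No heat is exchanged and no work is done, so the ideal-gas temperature stays constant.
Entropy is a state function; using a reversible isothermal path, ΔS_gas = nR ln(V₂/V₁) = 2.61 × 8.314 × ln(39.1/6.7) = 38.3 J/K.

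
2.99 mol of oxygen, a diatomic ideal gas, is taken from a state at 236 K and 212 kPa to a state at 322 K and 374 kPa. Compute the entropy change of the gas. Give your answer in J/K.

ΔS = nC_p ln(T₂/T₁) − nR ln(P₂/P₁), with C_p = 7R/2 = 29.1 J mol⁻¹ K⁻¹ for a diatomic ideal gas.
ΔS = 2.99 × [29.1 × ln(322/236) − 8.314 × ln(374/212)] = 12.9 J/K.

ΔS = 12.9 J/K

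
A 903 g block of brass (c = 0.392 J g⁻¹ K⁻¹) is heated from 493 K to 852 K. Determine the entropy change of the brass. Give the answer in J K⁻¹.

ΔS = ∫dQ_rev/T = m c ln(T₂/T₁) = 903 × 0.392 × ln(852/493) = 194 J/K.

ΔS = 194 J/K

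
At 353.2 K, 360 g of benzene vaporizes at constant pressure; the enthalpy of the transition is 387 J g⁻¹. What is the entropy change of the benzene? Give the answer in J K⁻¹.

ΔS = 394 J/K

Heat absorbed by the substance: Q = mL = 360 × 387 = 139320 J.
At constant T, ΔS = Q_rev/T = 139320 / 353.2 = 394 J/K.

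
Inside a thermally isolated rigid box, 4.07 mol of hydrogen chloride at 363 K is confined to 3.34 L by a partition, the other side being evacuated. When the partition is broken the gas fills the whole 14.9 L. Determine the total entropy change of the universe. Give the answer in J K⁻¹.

For an ideal gas in free expansion Q = 0 and W = 0, so T is unchanged.
Entropy is a state function; using a reversible isothermal path, ΔS_gas = nR ln(V₂/V₁) = 4.07 × 8.314 × ln(14.9/3.34) = 50.6 J/K.
The insulated surroundings exchange no heat, so ΔS_surr = 0 and ΔS_universe = ΔS_gas.

ΔS_universe = 50.6 J/K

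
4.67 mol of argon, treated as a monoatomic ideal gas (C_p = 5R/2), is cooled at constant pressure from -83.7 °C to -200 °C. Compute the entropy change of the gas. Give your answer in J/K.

ΔS = -92.4 J/K

In kelvin: T₁ = 189.45 K, T₂ = 73.15 K. At constant pressure, ΔS = nC_p ln(T₂/T₁) with C_p = 5R/2 = 20.79 J mol⁻¹ K⁻¹.
ΔS = 4.67 × 20.79 × ln(73.15/189.45) = -92.4 J/K.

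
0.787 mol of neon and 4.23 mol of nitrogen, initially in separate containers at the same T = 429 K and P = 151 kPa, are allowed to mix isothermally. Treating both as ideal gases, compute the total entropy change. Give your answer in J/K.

Mole fractions: x_A = 0.787/5.02 = 0.157, x_B = 0.843.
ΔS_mix = −R(n_A ln x_A + n_B ln x_B) = −8.314 × (0.787 ln 0.157 + 4.23 ln 0.843) = 18.1 J/K.

ΔS_mix = 18.1 J/K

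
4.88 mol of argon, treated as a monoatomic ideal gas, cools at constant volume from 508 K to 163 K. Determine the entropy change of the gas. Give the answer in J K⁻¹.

At constant volume, ΔS = nC_V ln(T₂/T₁) with C_V = 3R/2 = 12.47 J mol⁻¹ K⁻¹.
ΔS = 4.88 × 12.47 × ln(163/508) = -69.2 J/K.

ΔS = -69.2 J/K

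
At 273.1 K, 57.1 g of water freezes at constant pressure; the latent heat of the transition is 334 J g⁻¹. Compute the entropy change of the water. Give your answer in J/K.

Heat released by the substance: Q = −mL = −57.1 × 334 = −19071.4 J.
At constant T, ΔS = Q_rev/T = −19071.4 / 273.1 = -69.8 J/K.

ΔS = -69.8 J/K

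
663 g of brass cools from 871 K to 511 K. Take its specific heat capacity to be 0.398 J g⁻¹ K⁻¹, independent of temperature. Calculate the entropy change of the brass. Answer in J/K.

ΔS = ∫dQ_rev/T = m c ln(T₂/T₁) = 663 × 0.398 × ln(511/871) = -141 J/K.

ΔS = -141 J/K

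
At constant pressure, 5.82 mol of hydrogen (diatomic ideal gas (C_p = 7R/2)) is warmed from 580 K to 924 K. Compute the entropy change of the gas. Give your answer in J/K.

At constant pressure, ΔS = nC_p ln(T₂/T₁) with C_p = 7R/2 = 29.1 J mol⁻¹ K⁻¹.
ΔS = 5.82 × 29.1 × ln(924/580) = 78.9 J/K.

ΔS = 78.9 J/K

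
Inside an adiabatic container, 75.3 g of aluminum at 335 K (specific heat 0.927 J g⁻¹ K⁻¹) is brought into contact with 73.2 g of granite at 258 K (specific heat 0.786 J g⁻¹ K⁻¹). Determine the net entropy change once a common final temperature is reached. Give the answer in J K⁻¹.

Energy balance: T_f = (m₁c₁T₁ + m₂c₂T₂)/(m₁c₁ + m₂c₂) = 300.21 K.
ΔS₁ = m₁c₁ ln(T_f/T₁) = 69.8031 × ln(300.21/335) = -7.654 J/K.
ΔS₂ = m₂c₂ ln(T_f/T₂) = 57.5352 × ln(300.21/258) = 8.718 J/K.
ΔS_total = -7.654 + 8.718 = 1.06 J/K.

ΔS_total = 1.06 J/K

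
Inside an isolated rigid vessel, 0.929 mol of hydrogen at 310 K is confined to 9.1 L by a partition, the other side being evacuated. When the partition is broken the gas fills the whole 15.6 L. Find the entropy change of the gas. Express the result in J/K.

ΔS_gas = 4.16 J/K

For an ideal gas in free expansion Q = 0 and W = 0, so T is unchanged.
Entropy is a state function; using a reversible isothermal path, ΔS_gas = nR ln(V₂/V₁) = 0.929 × 8.314 × ln(15.6/9.1) = 4.16 J/K.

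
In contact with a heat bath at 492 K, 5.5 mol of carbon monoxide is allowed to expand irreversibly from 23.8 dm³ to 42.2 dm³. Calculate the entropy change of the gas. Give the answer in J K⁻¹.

ΔS_gas = 26.2 J/K

Entropy is a state function, so ΔS_gas depends only on the end states.
For an isothermal ideal gas ΔS_gas = nR ln(V₂/V₁) = 5.5 × 8.314 × ln(42.2/23.8) = 26.2 J/K.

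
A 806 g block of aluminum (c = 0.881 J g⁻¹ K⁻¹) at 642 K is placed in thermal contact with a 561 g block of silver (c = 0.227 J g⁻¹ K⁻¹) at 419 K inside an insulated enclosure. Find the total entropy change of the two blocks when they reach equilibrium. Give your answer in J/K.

ΔS_total = 8.9 J/K

Energy balance: T_f = (m₁c₁T₁ + m₂c₂T₂)/(m₁c₁ + m₂c₂) = 608.09 K.
ΔS₁ = m₁c₁ ln(T_f/T₁) = 710.086 × ln(608.09/642) = -38.53 J/K.
ΔS₂ = m₂c₂ ln(T_f/T₂) = 127.347 × ln(608.09/419) = 47.43 J/K.
ΔS_total = -38.53 + 47.43 = 8.9 J/K.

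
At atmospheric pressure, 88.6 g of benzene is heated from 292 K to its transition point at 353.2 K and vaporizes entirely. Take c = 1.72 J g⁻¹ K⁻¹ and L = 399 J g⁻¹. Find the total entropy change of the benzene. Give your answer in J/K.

ΔS = 129 J/K

Warming step: ΔS₁ = m c ln(T_tr/T_i) = 88.6 × 1.72 × ln(353.2/292) = 29 J/K.
Phase change: ΔS₂ = +mL/T_tr = 88.6 × 399 / 353.2 = 100.1 J/K.
ΔS_total = (29) + (100.1) = 129 J/K.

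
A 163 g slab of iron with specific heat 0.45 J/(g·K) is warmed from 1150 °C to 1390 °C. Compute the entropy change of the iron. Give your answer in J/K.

ΔS = 11.4 J/K

In kelvin: T₁ = 1423.15 K, T₂ = 1663.15 K. ΔS = ∫dQ_rev/T = m c ln(T₂/T₁) = 163 × 0.45 × ln(1663.15/1423.15) = 11.4 J/K.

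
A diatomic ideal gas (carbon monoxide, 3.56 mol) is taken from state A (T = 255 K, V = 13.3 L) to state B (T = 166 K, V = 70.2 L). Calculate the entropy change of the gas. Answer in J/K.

Entropy is a state function: ΔS = nC_V ln(T₂/T₁) + nR ln(V₂/V₁), with C_V = 5R/2 = 20.79 J mol⁻¹ K⁻¹ for a diatomic ideal gas.
ΔS = 3.56 × [20.79 × ln(166/255) + 8.314 × ln(70.2/13.3)] = 17.5 J/K.

ΔS = 17.5 J/K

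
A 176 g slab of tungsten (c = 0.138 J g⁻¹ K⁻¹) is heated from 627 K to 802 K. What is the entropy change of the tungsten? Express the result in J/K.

ΔS = ∫dQ_rev/T = m c ln(T₂/T₁) = 176 × 0.138 × ln(802/627) = 5.98 J/K.

ΔS = 5.98 J/K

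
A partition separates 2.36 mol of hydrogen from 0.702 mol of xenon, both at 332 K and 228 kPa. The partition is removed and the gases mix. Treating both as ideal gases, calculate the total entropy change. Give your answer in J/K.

ΔS_mix = 13.7 J/K

Mole fractions: x_A = 2.36/3.06 = 0.771, x_B = 0.229.
ΔS_mix = −R(n_A ln x_A + n_B ln x_B) = −8.314 × (2.36 ln 0.771 + 0.702 ln 0.229) = 13.7 J/K.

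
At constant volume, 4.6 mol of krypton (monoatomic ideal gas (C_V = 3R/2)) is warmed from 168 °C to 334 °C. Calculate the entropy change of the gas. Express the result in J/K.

ΔS = 18.3 J/K

In kelvin: T₁ = 441.15 K, T₂ = 607.15 K. At constant volume, ΔS = nC_V ln(T₂/T₁) with C_V = 3R/2 = 12.47 J mol⁻¹ K⁻¹.
ΔS = 4.6 × 12.47 × ln(607.15/441.15) = 18.3 J/K.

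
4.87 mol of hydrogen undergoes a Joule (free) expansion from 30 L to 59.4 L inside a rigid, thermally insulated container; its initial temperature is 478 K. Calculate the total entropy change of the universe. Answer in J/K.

ΔS_universe = 27.7 J/K

For an ideal gas in free expansion Q = 0 and W = 0, so T is unchanged.
Entropy is a state function; using a reversible isothermal path, ΔS_gas = nR ln(V₂/V₁) = 4.87 × 8.314 × ln(59.4/30) = 27.7 J/K.
The insulated surroundings exchange no heat, so ΔS_surr = 0 and ΔS_universe = ΔS_gas.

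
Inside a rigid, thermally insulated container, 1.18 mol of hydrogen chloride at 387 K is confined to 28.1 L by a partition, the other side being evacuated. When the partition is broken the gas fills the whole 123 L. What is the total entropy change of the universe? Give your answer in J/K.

No heat is exchanged and no work is done, so the ideal-gas temperature stays constant.
Entropy is a state function; using a reversible isothermal path, ΔS_gas = nR ln(V₂/V₁) = 1.18 × 8.314 × ln(123/28.1) = 14.5 J/K.
The insulated surroundings exchange no heat, so ΔS_surr = 0 and ΔS_universe = ΔS_gas.

ΔS_universe = 14.5 J/K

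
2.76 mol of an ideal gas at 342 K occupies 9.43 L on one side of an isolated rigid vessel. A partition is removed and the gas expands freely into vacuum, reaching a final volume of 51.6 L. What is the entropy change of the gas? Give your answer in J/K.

ΔS_gas = 39 J/K

No heat is exchanged and no work is done, so the ideal-gas temperature stays constant.
Entropy is a state function; using a reversible isothermal path, ΔS_gas = nR ln(V₂/V₁) = 2.76 × 8.314 × ln(51.6/9.43) = 39 J/K.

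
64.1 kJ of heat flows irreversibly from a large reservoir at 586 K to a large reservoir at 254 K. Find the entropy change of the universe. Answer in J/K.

ΔS_total = 143 J/K

ΔS_hot = −Q/T_H = −64100/586 = -109.4 J/K and ΔS_cold = +Q/T_C = 64100/254 = 252.4 J/K.
ΔS_total = -109.4 + 252.4 = 143 J/K, positive as the second law requires.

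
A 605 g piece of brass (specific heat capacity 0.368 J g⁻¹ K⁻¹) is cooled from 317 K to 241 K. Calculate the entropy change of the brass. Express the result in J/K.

ΔS = ∫dQ_rev/T = m c ln(T₂/T₁) = 605 × 0.368 × ln(241/317) = -61 J/K.

ΔS = -61 J/K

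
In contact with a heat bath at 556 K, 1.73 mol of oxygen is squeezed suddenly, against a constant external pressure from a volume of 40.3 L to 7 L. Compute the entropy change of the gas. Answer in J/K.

ΔS_gas = -25.2 J/K

Entropy is a state function, so ΔS_gas depends only on the end states.
For an isothermal ideal gas ΔS_gas = nR ln(V₂/V₁) = 1.73 × 8.314 × ln(7/40.3) = -25.2 J/K.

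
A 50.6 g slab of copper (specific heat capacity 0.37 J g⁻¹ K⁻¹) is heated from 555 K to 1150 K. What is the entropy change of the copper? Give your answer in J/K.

ΔS = ∫dQ_rev/T = m c ln(T₂/T₁) = 50.6 × 0.37 × ln(1150/555) = 13.6 J/K.

ΔS = 13.6 J/K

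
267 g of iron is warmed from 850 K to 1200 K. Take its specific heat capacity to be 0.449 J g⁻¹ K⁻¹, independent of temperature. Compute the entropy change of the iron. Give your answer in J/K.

ΔS = ∫dQ_rev/T = m c ln(T₂/T₁) = 267 × 0.449 × ln(1200/850) = 41.3 J/K.

ΔS = 41.3 J/K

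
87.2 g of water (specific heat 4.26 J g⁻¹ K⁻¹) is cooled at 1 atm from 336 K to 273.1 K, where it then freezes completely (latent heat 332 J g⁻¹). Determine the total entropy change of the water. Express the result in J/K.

ΔS = -183 J/K

Cooling step: ΔS₁ = m c ln(T_tr/T_i) = 87.2 × 4.26 × ln(273.1/336) = -77 J/K.
Phase change: ΔS₂ = −mL/T_tr = −87.2 × 332 / 273.1 = -106 J/K.
ΔS_total = (-77) + (-106) = -183 J/K.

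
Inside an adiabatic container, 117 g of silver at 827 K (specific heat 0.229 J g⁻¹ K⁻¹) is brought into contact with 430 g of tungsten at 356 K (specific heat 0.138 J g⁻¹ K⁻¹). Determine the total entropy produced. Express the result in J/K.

Energy balance: T_f = (m₁c₁T₁ + m₂c₂T₂)/(m₁c₁ + m₂c₂) = 502.51 K.
ΔS₁ = m₁c₁ ln(T_f/T₁) = 26.793 × ln(502.51/827) = -13.348 J/K.
ΔS₂ = m₂c₂ ln(T_f/T₂) = 59.34 × ln(502.51/356) = 20.454 J/K.
ΔS_total = -13.348 + 20.454 = 7.11 J/K.

ΔS_total = 7.11 J/K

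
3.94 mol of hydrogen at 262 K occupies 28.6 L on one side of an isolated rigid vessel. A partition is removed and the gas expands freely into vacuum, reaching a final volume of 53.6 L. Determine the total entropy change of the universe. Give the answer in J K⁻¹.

ΔS_universe = 20.6 J/K

No heat is exchanged and no work is done, so the ideal-gas temperature stays constant.
Entropy is a state function; using a reversible isothermal path, ΔS_gas = nR ln(V₂/V₁) = 3.94 × 8.314 × ln(53.6/28.6) = 20.6 J/K.
The insulated surroundings exchange no heat, so ΔS_surr = 0 and ΔS_universe = ΔS_gas.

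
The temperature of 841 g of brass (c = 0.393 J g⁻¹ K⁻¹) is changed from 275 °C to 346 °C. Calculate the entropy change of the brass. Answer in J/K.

In kelvin: T₁ = 548.15 K, T₂ = 619.15 K. ΔS = ∫dQ_rev/T = m c ln(T₂/T₁) = 841 × 0.393 × ln(619.15/548.15) = 40.3 J/K.

ΔS = 40.3 J/K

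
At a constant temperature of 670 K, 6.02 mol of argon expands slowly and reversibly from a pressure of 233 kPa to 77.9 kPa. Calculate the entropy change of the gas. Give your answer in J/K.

ΔS_gas = 54.8 J/K

For an isothermal ideal gas ΔS_gas = nR ln(P₁/P₂) = 6.02 × 8.314 × ln(233/77.9) = 54.8 J/K.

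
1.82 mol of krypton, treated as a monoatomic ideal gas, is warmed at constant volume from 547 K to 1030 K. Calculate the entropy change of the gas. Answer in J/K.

ΔS = 14.4 J/K

At constant volume, ΔS = nC_V ln(T₂/T₁) with C_V = 3R/2 = 12.47 J mol⁻¹ K⁻¹.
ΔS = 1.82 × 12.47 × ln(1030/547) = 14.4 J/K.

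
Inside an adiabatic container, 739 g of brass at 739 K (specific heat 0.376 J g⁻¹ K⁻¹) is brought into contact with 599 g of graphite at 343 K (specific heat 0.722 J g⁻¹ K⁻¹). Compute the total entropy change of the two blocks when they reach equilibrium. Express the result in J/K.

ΔS_total = 51.4 J/K

Energy balance: T_f = (m₁c₁T₁ + m₂c₂T₂)/(m₁c₁ + m₂c₂) = 497.9 K.
ΔS₁ = m₁c₁ ln(T_f/T₁) = 277.864 × ln(497.9/739) = -109.73 J/K.
ΔS₂ = m₂c₂ ln(T_f/T₂) = 432.478 × ln(497.9/343) = 161.17 J/K.
ΔS_total = -109.73 + 161.17 = 51.4 J/K.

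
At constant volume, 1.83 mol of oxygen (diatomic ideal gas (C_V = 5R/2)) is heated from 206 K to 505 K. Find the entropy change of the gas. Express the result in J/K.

At constant volume, ΔS = nC_V ln(T₂/T₁) with C_V = 5R/2 = 20.79 J mol⁻¹ K⁻¹.
ΔS = 1.83 × 20.79 × ln(505/206) = 34.1 J/K.

ΔS = 34.1 J/K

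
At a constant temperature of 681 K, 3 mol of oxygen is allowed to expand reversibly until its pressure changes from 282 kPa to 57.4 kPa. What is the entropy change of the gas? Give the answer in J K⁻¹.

For an isothermal ideal gas ΔS_gas = nR ln(P₁/P₂) = 3 × 8.314 × ln(282/57.4) = 39.7 J/K.

ΔS_gas = 39.7 J/K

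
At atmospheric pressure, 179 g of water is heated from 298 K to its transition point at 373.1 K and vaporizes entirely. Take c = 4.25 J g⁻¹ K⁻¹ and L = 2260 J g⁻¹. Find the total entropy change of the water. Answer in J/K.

ΔS = 1260 J/K

Warming step: ΔS₁ = m c ln(T_tr/T_i) = 179 × 4.25 × ln(373.1/298) = 171 J/K.
Phase change: ΔS₂ = +mL/T_tr = 179 × 2260 / 373.1 = 1084 J/K.
ΔS_total = (171) + (1084) = 1260 J/K.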